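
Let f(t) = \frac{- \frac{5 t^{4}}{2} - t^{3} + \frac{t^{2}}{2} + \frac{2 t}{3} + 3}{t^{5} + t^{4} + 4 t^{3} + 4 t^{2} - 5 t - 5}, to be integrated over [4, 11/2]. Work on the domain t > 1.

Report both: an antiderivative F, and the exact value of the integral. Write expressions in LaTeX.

The denominator factors as 6 \left(t - 1\right) \left(t + 1\right)^{2} \left(t^{2} + 5\right); partial fractions split f into directly integrable pieces: - \frac{203 t - 101}{108 \left(t^{2} + 5\right)} - \frac{35}{54 \left(t + 1\right)} - \frac{1}{9 \left(t + 1\right)^{2}} + \frac{1}{36 \left(t - 1\right)}.
F(t) = \frac{\log{\left(t - 1 \right)}}{36} - \frac{35 \log{\left(t + 1 \right)}}{54} - \frac{203 \log{\left(t^{2} + 5 \right)}}{216} + \frac{101 \sqrt{5} \operatorname{atan}{\left(\frac{\sqrt{5} t}{5} \right)}}{540} + \frac{1}{9 t + 9} is an antiderivative of f.
Check: d/dt[\frac{\log{\left(t - 1 \right)}}{36} - \frac{35 \log{\left(t + 1 \right)}}{54} - \frac{203 \log{\left(t^{2} + 5 \right)}}{216} + \frac{101 \sqrt{5} \operatorname{atan}{\left(\frac{\sqrt{5} t}{5} \right)}}{540} + \frac{1}{9 t + 9}] = \frac{- 15 t^{4} - 6 t^{3} + 3 t^{2} + 4 t + 18}{6 t^{5} + 6 t^{4} + 24 t^{3} + 24 t^{2} - 30 t - 30}, which equals f(t).
F(11/2) = - \frac{203 \log{\left(\frac{141}{4} \right)}}{216} - \frac{35 \log{\left(\frac{13}{2} \right)}}{54} + \frac{2}{117} + \frac{\log{\left(\frac{9}{2} \right)}}{36} + \frac{101 \sqrt{5} \operatorname{atan}{\left(\frac{11 \sqrt{5}}{10} \right)}}{540}; F(4) = - \frac{203 \log{\left(21 \right)}}{216} - \frac{35 \log{\left(5 \right)}}{54} + \frac{1}{45} + \frac{\log{\left(3 \right)}}{36} + \frac{101 \sqrt{5} \operatorname{atan}{\left(\frac{4 \sqrt{5}}{5} \right)}}{540}.
Integral = F(11/2) - F(4) = - \frac{203 \log{\left(\frac{141}{4} \right)}}{216} - \frac{35 \log{\left(\frac{13}{2} \right)}}{54} - \frac{101 \sqrt{5} \operatorname{atan}{\left(\frac{4 \sqrt{5}}{5} \right)}}{540} - \frac{\log{\left(3 \right)}}{36} - \frac{1}{195} + \frac{\log{\left(\frac{9}{2} \right)}}{36} + \frac{101 \sqrt{5} \operatorname{atan}{\left(\frac{11 \sqrt{5}}{10} \right)}}{540} + \frac{35 \log{\left(5 \right)}}{54} + \frac{203 \log{\left(21 \right)}}{216}.

Antiderivative: F(t) = \frac{\log{\left(t - 1 \right)}}{36} - \frac{35 \log{\left(t + 1 \right)}}{54} - \frac{203 \log{\left(t^{2} + 5 \right)}}{216} + \frac{101 \sqrt{5} \operatorname{atan}{\left(\frac{\sqrt{5} t}{5} \right)}}{540} + \frac{1}{9 t + 9}; value = - \frac{203 \log{\left(\frac{141}{4} \right)}}{216} - \frac{35 \log{\left(\frac{13}{2} \right)}}{54} - \frac{101 \sqrt{5} \operatorname{atan}{\left(\frac{4 \sqrt{5}}{5} \right)}}{540} - \frac{\log{\left(3 \right)}}{36} - \frac{1}{195} + \frac{\log{\left(\frac{9}{2} \right)}}{36} + \frac{101 \sqrt{5} \operatorname{atan}{\left(\frac{11 \sqrt{5}}{10} \right)}}{540} + \frac{35 \log{\left(5 \right)}}{54} + \frac{203 \log{\left(21 \right)}}{216}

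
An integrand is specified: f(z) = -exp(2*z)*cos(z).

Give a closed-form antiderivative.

Recover f(z) by differentiating a candidate F(z); any mismatch rules it out.
Check: d/dz[(-sin(z) - 2*cos(z))*exp(2*z)/5] = -exp(2*z)*cos(z) = f(z).

An antiderivative is F(z) = (-sin(z) - 2*cos(z))*exp(2*z)/5.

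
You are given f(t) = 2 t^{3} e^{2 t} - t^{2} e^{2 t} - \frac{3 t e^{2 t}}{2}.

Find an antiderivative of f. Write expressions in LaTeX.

An antiderivative is F(t) = t^{3} e^{2 t} - 2 t^{2} e^{2 t} + \frac{5 t e^{2 t}}{4} - \frac{5 e^{2 t}}{8}.

Recognize the product-rule pattern: f = u'v + uv' with u = t^{3} - 2 t^{2} + \frac{5 t}{4} - \frac{5}{8}, v = e^{2 t}, so integration by parts undoes it.
Check: d/dt[t^{3} e^{2 t} - 2 t^{2} e^{2 t} + \frac{5 t e^{2 t}}{4} - \frac{5 e^{2 t}}{8}] = 2 t^{3} e^{2 t} - t^{2} e^{2 t} - \frac{3 t e^{2 t}}{2} = f(t).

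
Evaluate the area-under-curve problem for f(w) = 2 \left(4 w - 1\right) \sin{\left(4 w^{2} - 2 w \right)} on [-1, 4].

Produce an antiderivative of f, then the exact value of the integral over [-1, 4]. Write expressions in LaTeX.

Antiderivative: F(w) = - \cos{\left(4 w^{2} - 2 w \right)}; value = - \cos{\left(56 \right)} + \cos{\left(6 \right)}

The substitution u = 4 w^{2} - 2 w works: f is exactly (dF/du)*(du/dw) for that inner function.
F(w) = - \cos{\left(4 w^{2} - 2 w \right)} is an antiderivative of f.
Check: d/dw[- \cos{\left(4 w^{2} - 2 w \right)}] = 8 w \sin{\left(4 w^{2} - 2 w \right)} - 2 \sin{\left(4 w^{2} - 2 w \right)}, which equals f(w).
F(4) = - \cos{\left(56 \right)}; F(-1) = - \cos{\left(6 \right)}.
Integral = F(4) - F(-1) = - \cos{\left(56 \right)} + \cos{\left(6 \right)}.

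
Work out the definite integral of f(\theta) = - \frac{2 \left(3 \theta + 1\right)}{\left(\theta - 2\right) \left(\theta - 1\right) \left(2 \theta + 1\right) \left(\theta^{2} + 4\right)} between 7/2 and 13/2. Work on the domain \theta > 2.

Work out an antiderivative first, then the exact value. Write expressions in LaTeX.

Antiderivative: F(\theta) = - \frac{7 \log{\left(\theta - 2 \right)}}{20} + \frac{8 \log{\left(\theta - 1 \right)}}{15} + \frac{8 \log{\left(\theta + \frac{1}{2} \right)}}{255} - \frac{73 \log{\left(\theta^{2} + 4 \right)}}{680} + \frac{31 \operatorname{atan}{\left(\frac{\theta}{2} \right)}}{340}; value = - \frac{7 \log{\left(\frac{9}{2} \right)}}{20} - \frac{8 \log{\left(\frac{5}{2} \right)}}{15} - \frac{73 \log{\left(\frac{185}{4} \right)}}{680} - \frac{31 \operatorname{atan}{\left(\frac{7}{4} \right)}}{340} - \frac{8 \log{\left(4 \right)}}{255} + \frac{8 \log{\left(7 \right)}}{255} + \frac{31 \operatorname{atan}{\left(\frac{13}{4} \right)}}{340} + \frac{7 \log{\left(\frac{3}{2} \right)}}{20} + \frac{73 \log{\left(\frac{65}{4} \right)}}{680} + \frac{8 \log{\left(\frac{11}{2} \right)}}{15}

Factor the denominator (\left(\theta - 2\right) \left(\theta - 1\right) \left(2 \theta + 1\right) \left(\theta^{2} + 4\right)) and decompose: f = - \frac{73 \theta - 62}{340 \left(\theta^{2} + 4\right)} + \frac{16}{255 \left(2 \theta + 1\right)} + \frac{8}{15 \left(\theta - 1\right)} - \frac{7}{20 \left(\theta - 2\right)}; each piece integrates to a log, atan, or power term.
F(\theta) = - \frac{7 \log{\left(\theta - 2 \right)}}{20} + \frac{8 \log{\left(\theta - 1 \right)}}{15} + \frac{8 \log{\left(\theta + \frac{1}{2} \right)}}{255} - \frac{73 \log{\left(\theta^{2} + 4 \right)}}{680} + \frac{31 \operatorname{atan}{\left(\frac{\theta}{2} \right)}}{340} is an antiderivative of f.
Check: d/d\theta[- \frac{7 \log{\left(\theta - 2 \right)}}{20} + \frac{8 \log{\left(\theta - 1 \right)}}{15} + \frac{8 \log{\left(\theta + \frac{1}{2} \right)}}{255} - \frac{73 \log{\left(\theta^{2} + 4 \right)}}{680} + \frac{31 \operatorname{atan}{\left(\frac{\theta}{2} \right)}}{340}] = \frac{- 6 \theta - 2}{2 \theta^{5} - 5 \theta^{4} + 9 \theta^{3} - 18 \theta^{2} + 4 \theta + 8}, which equals f(\theta).
F(13/2) = - \frac{7 \log{\left(\frac{9}{2} \right)}}{20} - \frac{73 \log{\left(\frac{185}{4} \right)}}{680} + \frac{8 \log{\left(7 \right)}}{255} + \frac{31 \operatorname{atan}{\left(\frac{13}{4} \right)}}{340} + \frac{8 \log{\left(\frac{11}{2} \right)}}{15}; F(7/2) = - \frac{73 \log{\left(\frac{65}{4} \right)}}{680} - \frac{7 \log{\left(\frac{3}{2} \right)}}{20} + \frac{8 \log{\left(4 \right)}}{255} + \frac{31 \operatorname{atan}{\left(\frac{7}{4} \right)}}{340} + \frac{8 \log{\left(\frac{5}{2} \right)}}{15}.
Integral = F(13/2) - F(7/2) = - \frac{7 \log{\left(\frac{9}{2} \right)}}{20} - \frac{8 \log{\left(\frac{5}{2} \right)}}{15} - \frac{73 \log{\left(\frac{185}{4} \right)}}{680} - \frac{31 \operatorname{atan}{\left(\frac{7}{4} \right)}}{340} - \frac{8 \log{\left(4 \right)}}{255} + \frac{8 \log{\left(7 \right)}}{255} + \frac{31 \operatorname{atan}{\left(\frac{13}{4} \right)}}{340} + \frac{7 \log{\left(\frac{3}{2} \right)}}{20} + \frac{73 \log{\left(\frac{65}{4} \right)}}{680} + \frac{8 \log{\left(\frac{11}{2} \right)}}{15}.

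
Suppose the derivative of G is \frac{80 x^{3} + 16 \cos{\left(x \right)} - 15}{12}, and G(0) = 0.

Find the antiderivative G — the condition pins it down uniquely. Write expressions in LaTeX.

For G(x) to be correct, d/dx[G] must agree with the stated G'(x) identically.
A general antiderivative is \frac{5 x^{4}}{3} - \frac{5 x}{4} + \frac{4 \sin{\left(x \right)}}{3} + C.
The condition gives C = 0 - (0) = 0.
So G(x) = \frac{20 x^{4} - 15 x + 16 \sin{\left(x \right)}}{12}.
Check: d/dx[\frac{20 x^{4} - 15 x + 16 \sin{\left(x \right)}}{12}] = \frac{20 x^{3}}{3} + \frac{4 \cos{\left(x \right)}}{3} - \frac{5}{4}, which equals G'(x).

G(x) = \frac{20 x^{4} - 15 x + 16 \sin{\left(x \right)}}{12}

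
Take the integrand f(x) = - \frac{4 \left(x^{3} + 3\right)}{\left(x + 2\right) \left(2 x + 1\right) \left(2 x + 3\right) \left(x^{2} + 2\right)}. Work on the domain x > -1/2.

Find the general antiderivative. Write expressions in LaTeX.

F(x) = - \frac{23 \log{\left(x + \frac{1}{2} \right)}}{27} - \frac{3 \log{\left(x + \frac{3}{2} \right)}}{17} + \frac{10 \log{\left(x + 2 \right)}}{9} - \frac{19 \log{\left(x^{2} + 2 \right)}}{459} + \frac{122 \sqrt{2} \operatorname{atan}{\left(\frac{\sqrt{2} x}{2} \right)}}{459} + C

The denominator factors as \left(x + 2\right) \left(2 x + 1\right) \left(2 x + 3\right) \left(x^{2} + 2\right); partial fractions split f into directly integrable pieces: - \frac{2 \left(19 x - 122\right)}{459 \left(x^{2} + 2\right)} - \frac{6}{17 \left(2 x + 3\right)} - \frac{46}{27 \left(2 x + 1\right)} + \frac{10}{9 \left(x + 2\right)}.
Check: d/dx[- \frac{23 \log{\left(x + \frac{1}{2} \right)}}{27} - \frac{3 \log{\left(x + \frac{3}{2} \right)}}{17} + \frac{10 \log{\left(x + 2 \right)}}{9} - \frac{19 \log{\left(x^{2} + 2 \right)}}{459} + \frac{122 \sqrt{2} \operatorname{atan}{\left(\frac{\sqrt{2} x}{2} \right)}}{459}] = \frac{- 4 x^{3} - 12}{4 x^{5} + 16 x^{4} + 27 x^{3} + 38 x^{2} + 38 x + 12}, which equals f(x).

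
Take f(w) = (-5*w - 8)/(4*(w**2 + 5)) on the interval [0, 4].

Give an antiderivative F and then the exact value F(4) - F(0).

Recover f(w) by differentiating a candidate F(w); any mismatch rules it out.
F(w) = -5*log(w**2 + 5)/8 - 2*sqrt(5)*atan(sqrt(5)*w/5)/5 is an antiderivative of f.
Check: d/dw[-5*log(w**2 + 5)/8 - 2*sqrt(5)*atan(sqrt(5)*w/5)/5] = (-5*w - 8)/(4*w**2 + 20), which equals f(w).
F(4) = -5*log(21)/8 - 2*sqrt(5)*atan(4*sqrt(5)/5)/5; F(0) = -5*log(5)/8.
Integral = F(4) - F(0) = -5*log(21)/8 - 2*sqrt(5)*atan(4*sqrt(5)/5)/5 + 5*log(5)/8.

Antiderivative: F(w) = -5*log(w**2 + 5)/8 - 2*sqrt(5)*atan(sqrt(5)*w/5)/5; value = -5*log(21)/8 - 2*sqrt(5)*atan(4*sqrt(5)/5)/5 + 5*log(5)/8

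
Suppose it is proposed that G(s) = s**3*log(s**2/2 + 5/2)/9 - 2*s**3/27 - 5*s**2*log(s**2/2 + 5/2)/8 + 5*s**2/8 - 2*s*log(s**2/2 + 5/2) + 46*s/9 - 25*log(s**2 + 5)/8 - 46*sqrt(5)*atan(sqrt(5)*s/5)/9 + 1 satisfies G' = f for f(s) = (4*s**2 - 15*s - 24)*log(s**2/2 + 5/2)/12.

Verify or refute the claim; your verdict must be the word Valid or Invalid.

Valid: G'(s) = f(s).

d/ds[G] = s**2*log(s**2 + 5)/3 - s**2*log(2)/3 - 5*s*log(s**2 + 5)/4 + 5*s*log(2)/4 - 2*log(s**2 + 5) + 2*log(2)
This equals f(s) exactly, so the claim holds.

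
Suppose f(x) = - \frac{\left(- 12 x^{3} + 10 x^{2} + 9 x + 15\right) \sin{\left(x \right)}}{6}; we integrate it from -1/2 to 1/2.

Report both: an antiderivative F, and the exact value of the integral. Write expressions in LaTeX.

Antiderivative: F(x) = - 2 x^{3} \cos{\left(x \right)} + 6 x^{2} \sin{\left(x \right)} + \frac{5 x^{2} \cos{\left(x \right)}}{3} - \frac{10 x \sin{\left(x \right)}}{3} + \frac{27 x \cos{\left(x \right)}}{2} - \frac{27 \sin{\left(x \right)}}{2} - \frac{5 \cos{\left(x \right)}}{6}; value = - 24 \sin{\left(\frac{1}{2} \right)} + 13 \cos{\left(\frac{1}{2} \right)}

For F(x) to be correct the identity F'(x) - f(x) = 0 must hold.
F(x) = - 2 x^{3} \cos{\left(x \right)} + 6 x^{2} \sin{\left(x \right)} + \frac{5 x^{2} \cos{\left(x \right)}}{3} - \frac{10 x \sin{\left(x \right)}}{3} + \frac{27 x \cos{\left(x \right)}}{2} - \frac{27 \sin{\left(x \right)}}{2} - \frac{5 \cos{\left(x \right)}}{6} is an antiderivative of f.
Check: d/dx[- 2 x^{3} \cos{\left(x \right)} + 6 x^{2} \sin{\left(x \right)} + \frac{5 x^{2} \cos{\left(x \right)}}{3} - \frac{10 x \sin{\left(x \right)}}{3} + \frac{27 x \cos{\left(x \right)}}{2} - \frac{27 \sin{\left(x \right)}}{2} - \frac{5 \cos{\left(x \right)}}{6}] = 2 x^{3} \sin{\left(x \right)} - \frac{5 x^{2} \sin{\left(x \right)}}{3} - \frac{3 x \sin{\left(x \right)}}{2} - \frac{5 \sin{\left(x \right)}}{2}, which equals f(x).
F(1/2) = - \frac{41 \sin{\left(\frac{1}{2} \right)}}{3} + \frac{73 \cos{\left(\frac{1}{2} \right)}}{12}; F(-1/2) = - \frac{83 \cos{\left(\frac{1}{2} \right)}}{12} + \frac{31 \sin{\left(\frac{1}{2} \right)}}{3}.
Integral = F(1/2) - F(-1/2) = - 24 \sin{\left(\frac{1}{2} \right)} + 13 \cos{\left(\frac{1}{2} \right)}.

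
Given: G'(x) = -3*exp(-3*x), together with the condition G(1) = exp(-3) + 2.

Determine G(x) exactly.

For G(x) to be correct, d/dx[G] must agree with the stated G'(x) identically.
A general antiderivative is exp(-3*x) + C.
The condition gives C = exp(-3) + 2 - (exp(-3)) = 2.
So G(x) = (2*exp(3*x) + 1)*exp(-3*x).
Check: d/dx[(2*exp(3*x) + 1)*exp(-3*x)] = -3*exp(-3*x) = G'(x).

G(x) = (2*exp(3*x) + 1)*exp(-3*x)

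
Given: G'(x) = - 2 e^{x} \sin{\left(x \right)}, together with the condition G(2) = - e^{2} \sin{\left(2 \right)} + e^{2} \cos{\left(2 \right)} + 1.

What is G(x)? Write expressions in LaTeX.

Since d/dx undoes antidifferentiation here, G(x) must give back the stated G'(x).
A general antiderivative is - e^{x} \sin{\left(x \right)} + e^{x} \cos{\left(x \right)} + C.
The condition gives C = - e^{2} \sin{\left(2 \right)} + e^{2} \cos{\left(2 \right)} + 1 - (- e^{2} \sin{\left(2 \right)} + e^{2} \cos{\left(2 \right)}) = 1.
So G(x) = - e^{x} \sin{\left(x \right)} + e^{x} \cos{\left(x \right)} + 1.
Check: d/dx[- e^{x} \sin{\left(x \right)} + e^{x} \cos{\left(x \right)} + 1] = - 2 e^{x} \sin{\left(x \right)} = G'(x).

G(x) = - e^{x} \sin{\left(x \right)} + e^{x} \cos{\left(x \right)} + 1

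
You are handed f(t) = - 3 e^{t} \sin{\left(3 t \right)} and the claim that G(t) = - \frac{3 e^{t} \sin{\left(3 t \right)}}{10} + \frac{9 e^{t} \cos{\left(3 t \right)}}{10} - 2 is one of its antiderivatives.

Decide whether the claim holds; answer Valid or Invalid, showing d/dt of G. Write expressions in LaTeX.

Valid. The derivative of G reproduces f.

d/dt[G] = - 3 e^{t} \sin{\left(3 t \right)}
This equals f(t) exactly, so the claim holds.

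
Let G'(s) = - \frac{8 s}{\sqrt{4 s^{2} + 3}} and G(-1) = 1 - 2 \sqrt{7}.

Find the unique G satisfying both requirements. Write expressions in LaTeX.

G(s) = 1 - 2 \sqrt{4 s^{2} + 3}

The substitution u = 4 s^{2} + 3 works: G'(s) is exactly (dG/du)*(du/ds) for that inner function.
A general antiderivative is - 2 \sqrt{4 s^{2} + 3} + C.
The condition gives C = 1 - 2 \sqrt{7} - (- 2 \sqrt{7}) = 1.
So G(s) = 1 - 2 \sqrt{4 s^{2} + 3}.
Check: d/ds[1 - 2 \sqrt{4 s^{2} + 3}] = - \frac{8 s}{\sqrt{4 s^{2} + 3}} = G'(s).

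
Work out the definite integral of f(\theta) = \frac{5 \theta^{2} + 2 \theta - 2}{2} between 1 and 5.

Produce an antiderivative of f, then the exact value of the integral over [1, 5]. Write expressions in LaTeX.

Antiderivative: F(\theta) = \frac{\theta \left(5 \theta^{2} + 3 \theta - 6\right)}{6}; value = \frac{334}{3}

Since d/d\theta undoes antidifferentiation here, F'(\theta) = f(\theta) is required of F(\theta).
F(\theta) = \frac{\theta \left(5 \theta^{2} + 3 \theta - 6\right)}{6} is an antiderivative of f.
Check: d/d\theta[\frac{\theta \left(5 \theta^{2} + 3 \theta - 6\right)}{6}] = \frac{5 \theta^{2}}{2} + \theta - 1, which equals f(\theta).
F(5) = \frac{335}{3}; F(1) = \frac{1}{3}.
Integral = F(5) - F(1) = \frac{334}{3}.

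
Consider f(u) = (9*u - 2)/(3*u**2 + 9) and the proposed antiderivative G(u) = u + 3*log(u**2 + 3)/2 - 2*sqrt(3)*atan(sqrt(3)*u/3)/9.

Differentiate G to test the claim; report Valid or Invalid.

Invalid: d/du[G] - f = 1, which is not 0.

d/du[G] = (3*u**2 + 9*u + 7)/(3*u**2 + 9)
d/du[G] - f(u) = 1 != 0.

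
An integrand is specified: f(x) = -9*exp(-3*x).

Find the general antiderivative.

F(x) = 3*exp(-3*x) + C

A first test for any F(x): its x-derivative must equal f(x) identically.
Check: d/dx[3*exp(-3*x)] = -9*exp(-3*x) = f(x).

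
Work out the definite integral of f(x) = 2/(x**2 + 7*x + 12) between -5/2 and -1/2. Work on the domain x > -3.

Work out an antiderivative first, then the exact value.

Antiderivative: F(x) = 2*(log(x + 3) - log(x + 4)); value = -2*log(7/2) + 2*log(3/2) + 2*log(2) + 2*log(5/2)

The denominator factors as (x + 3)*(x + 4); partial fractions split f into directly integrable pieces: -2/(x + 4) + 2/(x + 3).
F(x) = 2*(log(x + 3) - log(x + 4)) is an antiderivative of f.
Check: d/dx[2*(log(x + 3) - log(x + 4))] = 2/(x**2 + 7*x + 12) = f(x).
F(-1/2) = -2*log(7/2) + 2*log(5/2); F(-5/2) = -2*log(2) - 2*log(3/2).
Integral = F(-1/2) - F(-5/2) = -2*log(7/2) + 2*log(3/2) + 2*log(2) + 2*log(5/2).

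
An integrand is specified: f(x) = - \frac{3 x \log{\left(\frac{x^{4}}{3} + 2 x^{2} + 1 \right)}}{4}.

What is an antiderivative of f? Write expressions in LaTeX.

An antiderivative is F(x) = \frac{3 \left(- x^{2} \log{\left(\frac{x^{4}}{3} + 2 x^{2} + 1 \right)} + 2 x^{2} + \left(-3 + \sqrt{6}\right) \log{\left(x^{2} - \sqrt{6} + 3 \right)} + \left(-3 - \sqrt{6}\right) \log{\left(x^{2} + \sqrt{6} + 3 \right)}\right)}{8}.

Recover f(x) by differentiating a candidate F(x); any mismatch rules it out.
Check: d/dx[\frac{3 \left(- x^{2} \log{\left(\frac{x^{4}}{3} + 2 x^{2} + 1 \right)} + 2 x^{2} + \left(-3 + \sqrt{6}\right) \log{\left(x^{2} - \sqrt{6} + 3 \right)} + \left(-3 - \sqrt{6}\right) \log{\left(x^{2} + \sqrt{6} + 3 \right)}\right)}{8}] = - \frac{3 x \log{\left(\frac{x^{4}}{3} + 2 x^{2} + 1 \right)}}{4} = f(x).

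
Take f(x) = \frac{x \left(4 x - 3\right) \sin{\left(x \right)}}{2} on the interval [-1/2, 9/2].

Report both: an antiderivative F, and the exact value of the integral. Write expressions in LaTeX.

For F(x) to be correct the identity F'(x) - f(x) = 0 must hold.
F(x) = - 2 x^{2} \cos{\left(x \right)} + 4 x \sin{\left(x \right)} + \frac{3 x \cos{\left(x \right)}}{2} - \frac{3 \sin{\left(x \right)}}{2} + 4 \cos{\left(x \right)} is an antiderivative of f.
Check: d/dx[- 2 x^{2} \cos{\left(x \right)} + 4 x \sin{\left(x \right)} + \frac{3 x \cos{\left(x \right)}}{2} - \frac{3 \sin{\left(x \right)}}{2} + 4 \cos{\left(x \right)}] = 2 x^{2} \sin{\left(x \right)} - \frac{3 x \sin{\left(x \right)}}{2}, which equals f(x).
F(9/2) = \frac{33 \sin{\left(\frac{9}{2} \right)}}{2} - \frac{119 \cos{\left(\frac{9}{2} \right)}}{4}; F(-1/2) = \frac{7 \sin{\left(\frac{1}{2} \right)}}{2} + \frac{11 \cos{\left(\frac{1}{2} \right)}}{4}.
Integral = F(9/2) - F(-1/2) = \frac{33 \sin{\left(\frac{9}{2} \right)}}{2} - \frac{11 \cos{\left(\frac{1}{2} \right)}}{4} - \frac{7 \sin{\left(\frac{1}{2} \right)}}{2} - \frac{119 \cos{\left(\frac{9}{2} \right)}}{4}.

Antiderivative: F(x) = - 2 x^{2} \cos{\left(x \right)} + 4 x \sin{\left(x \right)} + \frac{3 x \cos{\left(x \right)}}{2} - \frac{3 \sin{\left(x \right)}}{2} + 4 \cos{\left(x \right)}; value = \frac{33 \sin{\left(\frac{9}{2} \right)}}{2} - \frac{11 \cos{\left(\frac{1}{2} \right)}}{4} - \frac{7 \sin{\left(\frac{1}{2} \right)}}{2} - \frac{119 \cos{\left(\frac{9}{2} \right)}}{4}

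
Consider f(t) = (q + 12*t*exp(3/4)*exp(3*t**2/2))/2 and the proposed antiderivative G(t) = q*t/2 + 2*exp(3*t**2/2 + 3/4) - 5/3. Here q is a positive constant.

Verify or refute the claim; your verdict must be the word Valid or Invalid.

d/dt[G] = q/2 + 6*t*exp(3/4)*exp(3*t**2/2)
This equals f(t) exactly, so the claim holds.

Valid - the claim checks out under differentiation.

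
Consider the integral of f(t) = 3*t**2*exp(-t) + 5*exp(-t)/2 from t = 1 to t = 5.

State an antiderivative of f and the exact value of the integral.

f has the shape u'v + uv' for u = -3*t**2 - 6*t - 17/2 and v = exp(-t) — it is the derivative of the product u*v.
F(t) = (-6*t**2 - 12*t - 17)*exp(-t)/2 is an antiderivative of f.
Check: d/dt[(-6*t**2 - 12*t - 17)*exp(-t)/2] = (6*t**2 + 5)*exp(-t)/2, which equals f(t).
F(5) = -227*exp(-5)/2; F(1) = -35*exp(-1)/2.
Integral = F(5) - F(1) = -227*exp(-5)/2 + 35*exp(-1)/2.

Antiderivative: F(t) = (-6*t**2 - 12*t - 17)*exp(-t)/2; value = -227*exp(-5)/2 + 35*exp(-1)/2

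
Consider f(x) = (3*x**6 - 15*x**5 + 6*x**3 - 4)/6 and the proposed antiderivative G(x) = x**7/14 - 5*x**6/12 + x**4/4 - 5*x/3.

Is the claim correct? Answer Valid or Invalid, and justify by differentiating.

d/dx[G] = x**6/2 - 5*x**5/2 + x**3 - 5/3
d/dx[G] - f(x) = -1 != 0.

Invalid: d/dx[G] - f = -1, which is not 0.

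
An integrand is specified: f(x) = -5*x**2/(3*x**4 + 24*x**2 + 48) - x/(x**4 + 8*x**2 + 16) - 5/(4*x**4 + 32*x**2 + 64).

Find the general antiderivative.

The integrand splits into summands that can be handled one at a time.
Check: d/dx[(-95*x**2*atan(x/2) + 130*x - 380*atan(x/2) + 96)/(192*x**2 + 768)] = (-20*x**2 - 12*x - 15)/(12*x**4 + 96*x**2 + 192), which equals f(x).

F(x) = (-95*x**2*atan(x/2) + 130*x - 380*atan(x/2) + 96)/(192*x**2 + 768) + C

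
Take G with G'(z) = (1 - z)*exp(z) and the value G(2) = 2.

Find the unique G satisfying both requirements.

G'(z) has the shape u'v + uv' for u = 2 - z and v = exp(z) — it is the derivative of the product u*v.
A general antiderivative is (2 - z)*exp(z) + C.
The condition gives C = 2 - (0) = 2.
So G(z) = -z*exp(z) + 2*exp(z) + 2.
Check: d/dz[-z*exp(z) + 2*exp(z) + 2] = -z*exp(z) + exp(z), which equals G'(z).

G(z) = -z*exp(z) + 2*exp(z) + 2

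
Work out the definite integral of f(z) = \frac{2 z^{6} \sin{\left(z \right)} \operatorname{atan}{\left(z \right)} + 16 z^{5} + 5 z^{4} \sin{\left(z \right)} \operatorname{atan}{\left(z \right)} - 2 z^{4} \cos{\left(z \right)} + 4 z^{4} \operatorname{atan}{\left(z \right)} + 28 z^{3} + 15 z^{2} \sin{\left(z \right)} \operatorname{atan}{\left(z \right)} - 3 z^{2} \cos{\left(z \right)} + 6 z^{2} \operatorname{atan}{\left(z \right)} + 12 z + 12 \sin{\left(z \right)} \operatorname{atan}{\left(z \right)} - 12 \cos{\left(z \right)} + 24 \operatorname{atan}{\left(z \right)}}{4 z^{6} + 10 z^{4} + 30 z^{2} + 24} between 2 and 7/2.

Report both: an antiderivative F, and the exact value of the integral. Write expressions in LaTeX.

A candidate is checked by its d/dz: the result must match f(z).
F(z) = \log{\left(\frac{2 z^{4}}{3} + z^{2} + 4 \right)} - \frac{\cos{\left(z \right)} \operatorname{atan}{\left(z \right)}}{2} + \frac{\operatorname{atan}^{2}{\left(z \right)}}{2} is an antiderivative of f.
Check: d/dz[\log{\left(\frac{2 z^{4}}{3} + z^{2} + 4 \right)} - \frac{\cos{\left(z \right)} \operatorname{atan}{\left(z \right)}}{2} + \frac{\operatorname{atan}^{2}{\left(z \right)}}{2}] = \frac{2 z^{6} \sin{\left(z \right)} \operatorname{atan}{\left(z \right)} + 16 z^{5} + 5 z^{4} \sin{\left(z \right)} \operatorname{atan}{\left(z \right)} - 2 z^{4} \cos{\left(z \right)} + 4 z^{4} \operatorname{atan}{\left(z \right)} + 28 z^{3} + 15 z^{2} \sin{\left(z \right)} \operatorname{atan}{\left(z \right)} - 3 z^{2} \cos{\left(z \right)} + 6 z^{2} \operatorname{atan}{\left(z \right)} + 12 z + 12 \sin{\left(z \right)} \operatorname{atan}{\left(z \right)} - 12 \cos{\left(z \right)} + 24 \operatorname{atan}{\left(z \right)}}{4 z^{6} + 10 z^{4} + 30 z^{2} + 24} = f(z).
F(7/2) = - \frac{\cos{\left(\frac{7}{2} \right)} \operatorname{atan}{\left(\frac{7}{2} \right)}}{2} + \frac{\operatorname{atan}^{2}{\left(\frac{7}{2} \right)}}{2} + \log{\left(\frac{2791}{24} \right)}; F(2) = - \frac{\cos{\left(2 \right)} \operatorname{atan}{\left(2 \right)}}{2} + \frac{\operatorname{atan}^{2}{\left(2 \right)}}{2} + \log{\left(\frac{56}{3} \right)}.
Integral = F(7/2) - F(2) = - \log{\left(\frac{56}{3} \right)} - \frac{\operatorname{atan}^{2}{\left(2 \right)}}{2} + \frac{\cos{\left(2 \right)} \operatorname{atan}{\left(2 \right)}}{2} - \frac{\cos{\left(\frac{7}{2} \right)} \operatorname{atan}{\left(\frac{7}{2} \right)}}{2} + \frac{\operatorname{atan}^{2}{\left(\frac{7}{2} \right)}}{2} + \log{\left(\frac{2791}{24} \right)}.

Antiderivative: F(z) = \log{\left(\frac{2 z^{4}}{3} + z^{2} + 4 \right)} - \frac{\cos{\left(z \right)} \operatorname{atan}{\left(z \right)}}{2} + \frac{\operatorname{atan}^{2}{\left(z \right)}}{2}; value = - \log{\left(\frac{56}{3} \right)} - \frac{\operatorname{atan}^{2}{\left(2 \right)}}{2} + \frac{\cos{\left(2 \right)} \operatorname{atan}{\left(2 \right)}}{2} - \frac{\cos{\left(\frac{7}{2} \right)} \operatorname{atan}{\left(\frac{7}{2} \right)}}{2} + \frac{\operatorname{atan}^{2}{\left(\frac{7}{2} \right)}}{2} + \log{\left(\frac{2791}{24} \right)}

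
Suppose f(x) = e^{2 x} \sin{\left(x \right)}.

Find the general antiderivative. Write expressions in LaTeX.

Differentiate the proposed F(x) back; it has to land on f(x) exactly.
Check: d/dx[\frac{2 e^{2 x} \sin{\left(x \right)}}{5} - \frac{e^{2 x} \cos{\left(x \right)}}{5}] = e^{2 x} \sin{\left(x \right)} = f(x).

F(x) = \frac{2 e^{2 x} \sin{\left(x \right)}}{5} - \frac{e^{2 x} \cos{\left(x \right)}}{5} + C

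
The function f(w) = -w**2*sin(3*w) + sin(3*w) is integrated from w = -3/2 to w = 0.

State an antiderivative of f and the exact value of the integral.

Antiderivative: F(w) = w**2*cos(3*w)/3 - 2*w*sin(3*w)/9 - 11*cos(3*w)/27; value = -11/27 + sin(9/2)/3 - 37*cos(9/2)/108

Integrate term by term and add the pieces.
F(w) = w**2*cos(3*w)/3 - 2*w*sin(3*w)/9 - 11*cos(3*w)/27 is an antiderivative of f.
Check: d/dw[w**2*cos(3*w)/3 - 2*w*sin(3*w)/9 - 11*cos(3*w)/27] = -w**2*sin(3*w) + sin(3*w) = f(w).
F(0) = -11/27; F(-3/2) = 37*cos(9/2)/108 - sin(9/2)/3.
Integral = F(0) - F(-3/2) = -11/27 + sin(9/2)/3 - 37*cos(9/2)/108.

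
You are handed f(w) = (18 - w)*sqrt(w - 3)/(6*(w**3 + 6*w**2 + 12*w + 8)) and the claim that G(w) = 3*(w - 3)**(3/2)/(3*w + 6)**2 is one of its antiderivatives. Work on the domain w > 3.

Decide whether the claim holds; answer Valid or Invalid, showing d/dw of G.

d/dw[G] = (-w*sqrt(w - 3) + 18*sqrt(w - 3))/(6*w**3 + 36*w**2 + 72*w + 48)
This equals f(w) exactly, so the claim holds.

Valid. The derivative of G reproduces f.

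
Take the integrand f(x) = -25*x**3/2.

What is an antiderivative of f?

A first test for any F(x): its x-derivative must equal f(x) identically.
Check: d/dx[-25*x**4/8] = -25*x**3/2 = f(x).

An antiderivative is F(x) = -25*x**4/8.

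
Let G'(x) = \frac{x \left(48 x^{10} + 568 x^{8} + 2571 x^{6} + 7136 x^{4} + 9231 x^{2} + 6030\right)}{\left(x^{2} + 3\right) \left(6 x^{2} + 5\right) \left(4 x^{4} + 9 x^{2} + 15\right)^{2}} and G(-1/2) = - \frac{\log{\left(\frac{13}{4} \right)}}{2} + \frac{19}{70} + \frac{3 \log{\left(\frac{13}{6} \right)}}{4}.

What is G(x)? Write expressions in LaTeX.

Any candidate G(x) must reproduce the stated G'(x) exactly.
A general antiderivative is - \frac{\log{\left(x^{2} + 3 \right)}}{2} + \frac{3 \log{\left(2 x^{2} + \frac{5}{3} \right)}}{4} - \frac{2}{3 \left(\frac{2 x^{4}}{3} + \frac{3 x^{2}}{2} + \frac{5}{2}\right)} + C.
The condition gives C = - \frac{\log{\left(\frac{13}{4} \right)}}{2} + \frac{19}{70} + \frac{3 \log{\left(\frac{13}{6} \right)}}{4} - (- \frac{\log{\left(\frac{13}{4} \right)}}{2} - \frac{8}{35} + \frac{3 \log{\left(\frac{13}{6} \right)}}{4}) = \frac{1}{2}.
So G(x) = \frac{8 x^{4} + 18 x^{2} - 2 \left(4 x^{4} + 9 x^{2} + 15\right) \log{\left(x^{2} + 3 \right)} + 3 \left(4 x^{4} + 9 x^{2} + 15\right) \log{\left(2 x^{2} + \frac{5}{3} \right)} + 14}{4 \left(4 x^{4} + 9 x^{2} + 15\right)}.
Check: d/dx[\frac{8 x^{4} + 18 x^{2} - 2 \left(4 x^{4} + 9 x^{2} + 15\right) \log{\left(x^{2} + 3 \right)} + 3 \left(4 x^{4} + 9 x^{2} + 15\right) \log{\left(2 x^{2} + \frac{5}{3} \right)} + 14}{4 \left(4 x^{4} + 9 x^{2} + 15\right)}] = \frac{48 x^{11} + 568 x^{9} + 2571 x^{7} + 7136 x^{5} + 9231 x^{3} + 6030 x}{96 x^{12} + 800 x^{10} + 3102 x^{8} + 7323 x^{6} + 10575 x^{4} + 9225 x^{2} + 3375}, which equals G'(x).

G(x) = \frac{8 x^{4} + 18 x^{2} - 2 \left(4 x^{4} + 9 x^{2} + 15\right) \log{\left(x^{2} + 3 \right)} + 3 \left(4 x^{4} + 9 x^{2} + 15\right) \log{\left(2 x^{2} + \frac{5}{3} \right)} + 14}{4 \left(4 x^{4} + 9 x^{2} + 15\right)}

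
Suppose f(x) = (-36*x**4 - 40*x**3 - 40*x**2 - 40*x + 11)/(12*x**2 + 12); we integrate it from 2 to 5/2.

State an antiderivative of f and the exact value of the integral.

Antiderivative: F(x) = (-12*x**3 - 20*x**2 - 4*x + 15*atan(x))/12; value = -277/24 - 5*atan(2)/4 + 5*atan(5/2)/4

Differentiate the proposed F(x) back; it has to land on f(x) exactly.
F(x) = (-12*x**3 - 20*x**2 - 4*x + 15*atan(x))/12 is an antiderivative of f.
Check: d/dx[(-12*x**3 - 20*x**2 - 4*x + 15*atan(x))/12] = (-36*x**4 - 40*x**3 - 40*x**2 - 40*x + 11)/(12*x**2 + 12) = f(x).
F(5/2) = -215/8 + 5*atan(5/2)/4; F(2) = -46/3 + 5*atan(2)/4.
Integral = F(5/2) - F(2) = -277/24 - 5*atan(2)/4 + 5*atan(5/2)/4.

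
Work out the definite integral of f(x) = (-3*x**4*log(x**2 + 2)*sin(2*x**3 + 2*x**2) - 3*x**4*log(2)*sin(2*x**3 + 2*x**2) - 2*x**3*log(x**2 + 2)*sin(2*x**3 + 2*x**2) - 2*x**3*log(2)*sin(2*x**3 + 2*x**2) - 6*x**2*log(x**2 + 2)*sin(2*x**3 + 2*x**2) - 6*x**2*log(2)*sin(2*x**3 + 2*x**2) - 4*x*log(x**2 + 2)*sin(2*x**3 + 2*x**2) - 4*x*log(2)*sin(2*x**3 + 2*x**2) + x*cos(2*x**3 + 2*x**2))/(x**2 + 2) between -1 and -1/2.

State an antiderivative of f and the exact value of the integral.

Antiderivative: F(x) = log(2*x**2 + 4)*cos(2*x**3 + 2*x**2)/2; value = -log(6)/2 + log(9/2)*cos(1/4)/2

f has the shape u'v + uv' for u = cos(2*x**3 + 2*x**2)/2 and v = log(2*x**2 + 4) — it is the derivative of the product u*v.
F(x) = log(2*x**2 + 4)*cos(2*x**3 + 2*x**2)/2 is an antiderivative of f.
Check: d/dx[log(2*x**2 + 4)*cos(2*x**3 + 2*x**2)/2] = (-3*x**4*log(x**2 + 2)*sin(2*x**3 + 2*x**2) - 3*x**4*log(2)*sin(2*x**3 + 2*x**2) - 2*x**3*log(x**2 + 2)*sin(2*x**3 + 2*x**2) - 2*x**3*log(2)*sin(2*x**3 + 2*x**2) - 6*x**2*log(x**2 + 2)*sin(2*x**3 + 2*x**2) - 6*x**2*log(2)*sin(2*x**3 + 2*x**2) - 4*x*log(x**2 + 2)*sin(2*x**3 + 2*x**2) - 4*x*log(2)*sin(2*x**3 + 2*x**2) + x*cos(2*x**3 + 2*x**2))/(x**2 + 2) = f(x).
F(-1/2) = log(9/2)*cos(1/4)/2; F(-1) = log(6)/2.
Integral = F(-1/2) - F(-1) = -log(6)/2 + log(9/2)*cos(1/4)/2.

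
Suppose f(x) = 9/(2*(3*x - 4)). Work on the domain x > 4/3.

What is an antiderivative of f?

An antiderivative is F(x) = 3*log(3*x/2 - 2)/2.

For F(x) to be correct the identity F'(x) - f(x) = 0 must hold.
Check: d/dx[3*log(3*x/2 - 2)/2] = 9/(6*x - 8), which equals f(x).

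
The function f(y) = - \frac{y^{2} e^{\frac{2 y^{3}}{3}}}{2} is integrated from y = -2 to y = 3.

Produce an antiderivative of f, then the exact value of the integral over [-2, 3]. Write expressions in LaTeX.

Antiderivative: F(y) = - \frac{e^{\frac{2 y^{3}}{3}}}{4}; value = - \frac{e^{18}}{4} + \frac{1}{4 e^{\frac{16}{3}}}

The substitution u = \frac{2 y^{3}}{3} works: f is exactly (dF/du)*(du/dy) for that inner function.
F(y) = - \frac{e^{\frac{2 y^{3}}{3}}}{4} is an antiderivative of f.
Check: d/dy[- \frac{e^{\frac{2 y^{3}}{3}}}{4}] = - \frac{y^{2} e^{\frac{2 y^{3}}{3}}}{2} = f(y).
F(3) = - \frac{e^{18}}{4}; F(-2) = - \frac{1}{4 e^{\frac{16}{3}}}.
Integral = F(3) - F(-2) = - \frac{e^{18}}{4} + \frac{1}{4 e^{\frac{16}{3}}}.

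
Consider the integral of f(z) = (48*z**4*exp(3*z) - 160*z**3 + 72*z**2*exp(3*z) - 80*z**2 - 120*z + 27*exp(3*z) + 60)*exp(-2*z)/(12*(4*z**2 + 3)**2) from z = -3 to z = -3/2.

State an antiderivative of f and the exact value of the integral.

f has the shape u'v + uv' for u = 5*z/(3*(4*z**2 + 3)) + exp(3*z)/4 and v = exp(-2*z) — it is the derivative of the product u*v.
F(z) = 5*z/(12*z**2*exp(2*z) + 9*exp(2*z)) + exp(z)/4 is an antiderivative of f.
Check: d/dz[5*z/(12*z**2*exp(2*z) + 9*exp(2*z)) + exp(z)/4] = (48*z**4*exp(3*z) - 160*z**3 + 72*z**2*exp(3*z) - 80*z**2 - 120*z + 27*exp(3*z) + 60)/(192*z**4*exp(2*z) + 288*z**2*exp(2*z) + 108*exp(2*z)), which equals f(z).
F(-3/2) = -5*exp(3)/24 + exp(-3/2)/4; F(-3) = -5*exp(6)/39 + exp(-3)/4.
Integral = F(-3/2) - F(-3) = -5*exp(3)/24 - exp(-3)/4 + exp(-3/2)/4 + 5*exp(6)/39.

Antiderivative: F(z) = 5*z/(12*z**2*exp(2*z) + 9*exp(2*z)) + exp(z)/4; value = -5*exp(3)/24 - exp(-3)/4 + exp(-3/2)/4 + 5*exp(6)/39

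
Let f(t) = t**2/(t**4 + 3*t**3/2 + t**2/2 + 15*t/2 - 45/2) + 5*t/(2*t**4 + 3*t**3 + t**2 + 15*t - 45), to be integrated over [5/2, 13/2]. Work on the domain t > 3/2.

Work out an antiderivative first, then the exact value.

The denominator factors as (t + 3)*(2*t - 3)*(t**2 + 5); partial fractions split f into directly integrable pieces: -5*(13*t - 53)/(406*(t**2 + 5)) + 32/(87*(2*t - 3)) - 1/(42*(t + 3)).
F(t) = 16*log(t - 3/2)/87 - log(t + 3)/42 - 65*log(t**2 + 5)/812 + 53*sqrt(5)*atan(sqrt(5)*t/5)/406 is an antiderivative of f.
Check: d/dt[16*log(t - 3/2)/87 - log(t + 3)/42 - 65*log(t**2 + 5)/812 + 53*sqrt(5)*atan(sqrt(5)*t/5)/406] = (2*t**2 + 5*t)/(2*t**4 + 3*t**3 + t**2 + 15*t - 45), which equals f(t).
F(13/2) = -65*log(189/4)/812 - log(19/2)/42 + 16*log(5)/87 + 53*sqrt(5)*atan(13*sqrt(5)/10)/406; F(5/2) = -65*log(45/4)/812 - log(11/2)/42 + 53*sqrt(5)*atan(sqrt(5)/2)/406.
Integral = F(13/2) - F(5/2) = -65*log(189/4)/812 - 53*sqrt(5)*atan(sqrt(5)/2)/406 - log(19/2)/42 + log(11/2)/42 + 65*log(45/4)/812 + 16*log(5)/87 + 53*sqrt(5)*atan(13*sqrt(5)/10)/406.

Antiderivative: F(t) = 16*log(t - 3/2)/87 - log(t + 3)/42 - 65*log(t**2 + 5)/812 + 53*sqrt(5)*atan(sqrt(5)*t/5)/406; value = -65*log(189/4)/812 - 53*sqrt(5)*atan(sqrt(5)/2)/406 - log(19/2)/42 + log(11/2)/42 + 65*log(45/4)/812 + 16*log(5)/87 + 53*sqrt(5)*atan(13*sqrt(5)/10)/406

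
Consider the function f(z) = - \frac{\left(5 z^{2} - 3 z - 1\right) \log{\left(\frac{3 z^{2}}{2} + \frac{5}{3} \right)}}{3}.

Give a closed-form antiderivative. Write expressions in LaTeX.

An antiderivative is F(z) = - \frac{270 z^{3} \log{\left(\frac{3 z^{2}}{2} + \frac{5}{3} \right)} - 180 z^{3} - 243 z^{2} \log{\left(\frac{3 z^{2}}{2} + \frac{5}{3} \right)} + 243 z^{2} - 162 z \log{\left(\frac{3 z^{2}}{2} + \frac{5}{3} \right)} + 924 z - 270 \log{\left(z^{2} + \frac{10}{9} \right)} - 308 \sqrt{10} \operatorname{atan}{\left(\frac{3 \sqrt{10} z}{10} \right)}}{486}.

Recover f(z) by differentiating a candidate F(z); any mismatch rules it out.
Check: d/dz[- \frac{270 z^{3} \log{\left(\frac{3 z^{2}}{2} + \frac{5}{3} \right)} - 180 z^{3} - 243 z^{2} \log{\left(\frac{3 z^{2}}{2} + \frac{5}{3} \right)} + 243 z^{2} - 162 z \log{\left(\frac{3 z^{2}}{2} + \frac{5}{3} \right)} + 924 z - 270 \log{\left(z^{2} + \frac{10}{9} \right)} - 308 \sqrt{10} \operatorname{atan}{\left(\frac{3 \sqrt{10} z}{10} \right)}}{486}] = - \frac{5 z^{2} \log{\left(9 z^{2} + 10 \right)}}{3} + \frac{5 z^{2} \log{\left(6 \right)}}{3} + z \log{\left(9 z^{2} + 10 \right)} - z \log{\left(6 \right)} + \frac{\log{\left(9 z^{2} + 10 \right)}}{3} - \frac{\log{\left(6 \right)}}{3}, which equals f(z).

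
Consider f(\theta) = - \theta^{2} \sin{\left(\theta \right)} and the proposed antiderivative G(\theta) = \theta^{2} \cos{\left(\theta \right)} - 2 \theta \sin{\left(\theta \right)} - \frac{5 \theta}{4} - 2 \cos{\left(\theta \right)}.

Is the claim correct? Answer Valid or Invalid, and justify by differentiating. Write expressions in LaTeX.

Invalid: d/d\theta[G] - f = - \frac{5}{4}, which is not 0.

d/d\theta[G] = - \theta^{2} \sin{\left(\theta \right)} - \frac{5}{4}
d/d\theta[G] - f(\theta) = - \frac{5}{4} != 0.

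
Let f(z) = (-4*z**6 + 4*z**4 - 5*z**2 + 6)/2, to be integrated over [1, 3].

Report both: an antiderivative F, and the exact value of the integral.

A candidate is checked by its d/dz: the result must match f(z).
F(z) = -2*z**7/7 + 2*z**5/5 - 5*z**3/6 + 3*z is an antiderivative of f.
Check: d/dz[-2*z**7/7 + 2*z**5/5 - 5*z**3/6 + 3*z] = -2*z**6 + 2*z**4 - 5*z**2/2 + 3, which equals f(z).
F(3) = -37881/70; F(1) = 479/210.
Integral = F(3) - F(1) = -57061/105.

Antiderivative: F(z) = -2*z**7/7 + 2*z**5/5 - 5*z**3/6 + 3*z; value = -57061/105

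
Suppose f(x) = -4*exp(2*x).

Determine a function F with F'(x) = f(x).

A first test for any F(x): its x-derivative must equal f(x) identically.
Check: d/dx[-2*exp(2*x)] = -4*exp(2*x) = f(x).

An antiderivative is F(x) = -2*exp(2*x).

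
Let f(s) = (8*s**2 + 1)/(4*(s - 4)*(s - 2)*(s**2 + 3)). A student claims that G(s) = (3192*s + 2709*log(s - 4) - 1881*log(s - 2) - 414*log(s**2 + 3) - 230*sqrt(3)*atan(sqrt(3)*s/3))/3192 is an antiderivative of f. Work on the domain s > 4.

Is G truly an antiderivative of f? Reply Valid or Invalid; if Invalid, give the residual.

Invalid: d/ds[G] - f = 1, which is not 0.

d/ds[G] = (4*s**4 - 24*s**3 + 52*s**2 - 72*s + 97)/(4*s**4 - 24*s**3 + 44*s**2 - 72*s + 96)
d/ds[G] - f(s) = 1 != 0.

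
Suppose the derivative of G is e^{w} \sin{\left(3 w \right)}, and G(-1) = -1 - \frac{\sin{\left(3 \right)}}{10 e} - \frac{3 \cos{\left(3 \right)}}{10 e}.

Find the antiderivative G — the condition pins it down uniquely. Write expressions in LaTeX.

G(w) = \frac{e^{w} \sin{\left(3 w \right)}}{10} - \frac{3 e^{w} \cos{\left(3 w \right)}}{10} - 1

Whatever form G(w) takes, its d/dw must return the stated G'(w).
A general antiderivative is \frac{e^{w} \sin{\left(3 w \right)}}{10} - \frac{3 e^{w} \cos{\left(3 w \right)}}{10} + C.
The condition gives C = -1 - \frac{\sin{\left(3 \right)}}{10 e} - \frac{3 \cos{\left(3 \right)}}{10 e} - (- \frac{\sin{\left(3 \right)}}{10 e} - \frac{3 \cos{\left(3 \right)}}{10 e}) = -1.
So G(w) = \frac{e^{w} \sin{\left(3 w \right)}}{10} - \frac{3 e^{w} \cos{\left(3 w \right)}}{10} - 1.
Check: d/dw[\frac{e^{w} \sin{\left(3 w \right)}}{10} - \frac{3 e^{w} \cos{\left(3 w \right)}}{10} - 1] = e^{w} \sin{\left(3 w \right)} = G'(w).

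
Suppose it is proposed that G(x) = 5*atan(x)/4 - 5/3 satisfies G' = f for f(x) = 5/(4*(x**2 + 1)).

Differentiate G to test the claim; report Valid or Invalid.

Valid - differentiating G returns exactly f.

d/dx[G] = 5/(4*x**2 + 4)
This equals f(x) exactly, so the claim holds.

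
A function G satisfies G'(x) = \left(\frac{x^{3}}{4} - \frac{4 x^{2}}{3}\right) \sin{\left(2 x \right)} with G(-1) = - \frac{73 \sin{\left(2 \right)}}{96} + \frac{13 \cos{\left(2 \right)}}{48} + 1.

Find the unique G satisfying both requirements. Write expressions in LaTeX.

G(x) = - \frac{12 x^{3} \cos{\left(2 x \right)} - 18 x^{2} \sin{\left(2 x \right)} - 64 x^{2} \cos{\left(2 x \right)} + 64 x \sin{\left(2 x \right)} - 18 x \cos{\left(2 x \right)} + 9 \sin{\left(2 x \right)} + 32 \cos{\left(2 x \right)} - 96}{96}

Whatever form G(x) takes, its d/dx must return the stated G'(x).
A general antiderivative is - \frac{x^{3} \cos{\left(2 x \right)}}{8} + \frac{3 x^{2} \sin{\left(2 x \right)}}{16} + \frac{2 x^{2} \cos{\left(2 x \right)}}{3} - \frac{2 x \sin{\left(2 x \right)}}{3} + \frac{3 x \cos{\left(2 x \right)}}{16} - \frac{3 \sin{\left(2 x \right)}}{32} - \frac{\cos{\left(2 x \right)}}{3} + C.
The condition gives C = - \frac{73 \sin{\left(2 \right)}}{96} + \frac{13 \cos{\left(2 \right)}}{48} + 1 - (- \frac{73 \sin{\left(2 \right)}}{96} + \frac{13 \cos{\left(2 \right)}}{48}) = 1.
So G(x) = - \frac{12 x^{3} \cos{\left(2 x \right)} - 18 x^{2} \sin{\left(2 x \right)} - 64 x^{2} \cos{\left(2 x \right)} + 64 x \sin{\left(2 x \right)} - 18 x \cos{\left(2 x \right)} + 9 \sin{\left(2 x \right)} + 32 \cos{\left(2 x \right)} - 96}{96}.
Check: d/dx[- \frac{12 x^{3} \cos{\left(2 x \right)} - 18 x^{2} \sin{\left(2 x \right)} - 64 x^{2} \cos{\left(2 x \right)} + 64 x \sin{\left(2 x \right)} - 18 x \cos{\left(2 x \right)} + 9 \sin{\left(2 x \right)} + 32 \cos{\left(2 x \right)} - 96}{96}] = \frac{x^{3} \sin{\left(2 x \right)}}{4} - \frac{4 x^{2} \sin{\left(2 x \right)}}{3}, which equals G'(x).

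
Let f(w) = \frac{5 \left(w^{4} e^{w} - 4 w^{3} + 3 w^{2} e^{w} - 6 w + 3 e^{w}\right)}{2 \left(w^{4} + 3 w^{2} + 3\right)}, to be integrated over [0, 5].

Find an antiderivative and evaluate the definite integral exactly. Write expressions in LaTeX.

Antiderivative: F(w) = \frac{5 e^{w}}{2} - \frac{5 \log{\left(\frac{w^{4}}{3} + w^{2} + 1 \right)}}{2}; value = - \frac{5 \log{\left(\frac{703}{3} \right)}}{2} - \frac{5}{2} + \frac{5 e^{5}}{2}

Whatever form F(w) takes, F'(w) = f(w) is non-negotiable.
F(w) = \frac{5 e^{w}}{2} - \frac{5 \log{\left(\frac{w^{4}}{3} + w^{2} + 1 \right)}}{2} is an antiderivative of f.
Check: d/dw[\frac{5 e^{w}}{2} - \frac{5 \log{\left(\frac{w^{4}}{3} + w^{2} + 1 \right)}}{2}] = \frac{5 w^{4} e^{w} - 20 w^{3} + 15 w^{2} e^{w} - 30 w + 15 e^{w}}{2 w^{4} + 6 w^{2} + 6}, which equals f(w).
F(5) = - \frac{5 \log{\left(\frac{703}{3} \right)}}{2} + \frac{5 e^{5}}{2}; F(0) = \frac{5}{2}.
Integral = F(5) - F(0) = - \frac{5 \log{\left(\frac{703}{3} \right)}}{2} - \frac{5}{2} + \frac{5 e^{5}}{2}.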